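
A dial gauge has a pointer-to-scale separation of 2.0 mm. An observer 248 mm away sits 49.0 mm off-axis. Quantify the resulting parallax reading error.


error = h * offset / d
= 2.0 * 49.0 / 248
= 0.3952

0.3952


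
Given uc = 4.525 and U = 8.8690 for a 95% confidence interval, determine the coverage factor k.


k = U / uc
k = 8.8690 / 4.525
k = 1.96

1.96


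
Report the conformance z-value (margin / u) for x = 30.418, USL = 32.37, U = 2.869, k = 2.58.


u = U / k = 2.869 / 2.58 = 1.1120155
margin = |USL - x| = |32.37 - 30.418| = 1.952
z = margin / u = 1.952 / 1.1120155
z = 1.7554

1.7554


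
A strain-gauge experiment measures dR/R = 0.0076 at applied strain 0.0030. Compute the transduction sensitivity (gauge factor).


GF = (dR/R) / epsilon
= 0.0076 / 0.0030
= 2.5333

2.5333


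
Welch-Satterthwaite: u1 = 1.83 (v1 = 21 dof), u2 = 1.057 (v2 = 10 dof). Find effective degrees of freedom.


uc = sqrt(u1^2 + u2^2) = sqrt(1.83^2 + 1.057^2) = 2.1133265
v_eff = uc^4 / (u1^4/v1 + u2^4/v2)
= 2.1133265^4 / (1.83^4/21 + 1.057^4/10)
= 19.946486 / 0.6588784
v_eff = 30.2734

30.2734


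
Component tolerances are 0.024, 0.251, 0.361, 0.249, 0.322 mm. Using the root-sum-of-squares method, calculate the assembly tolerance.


RSS = sqrt(0.024^2 + 0.251^2 + 0.361^2 + 0.249^2 + 0.322^2)
= sqrt(0.359583)
= 0.5997

0.5997


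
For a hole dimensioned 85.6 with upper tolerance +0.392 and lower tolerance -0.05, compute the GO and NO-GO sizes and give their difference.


GO = nominal - lower_tol (smallest hole = maximum material condition)
GO = 85.6 - 0.05 = 85.55
NO-GO = nominal + upper_tol (largest hole = least material condition)
NO-GO = 85.6 + 0.392 = 85.992
spread = NO-GO - GO = 85.992 - 85.55 = 0.4420

0.4420


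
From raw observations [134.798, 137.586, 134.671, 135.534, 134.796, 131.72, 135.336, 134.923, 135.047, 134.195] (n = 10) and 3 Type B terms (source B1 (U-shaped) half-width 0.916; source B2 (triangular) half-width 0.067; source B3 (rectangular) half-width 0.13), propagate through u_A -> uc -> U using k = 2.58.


mean = (134.798 + 137.586 + 134.671 + 135.534 + 134.796 + 131.72 + 135.336 + 134.923 + 135.047 + 134.195) / 10 = 134.8606
s = sqrt(sum((x - mean)^2)/(n-1)) = 1.4335794
u_A = s / sqrt(n) = 1.4335794 / sqrt(10) = 0.45333761
u_B1 = 0.916 / sqrt(2) = 0.64770981
u_B2 = 0.067 / sqrt(6) = 0.027352635
u_B3 = 0.13 / sqrt(3) = 0.075055535
uc = sqrt(0.45333761^2 + 0.64770981^2 + 0.027352635^2 + 0.075055535^2) = 0.79462223
U = k * uc = 2.58 * 0.79462223
U = 2.0501

2.0501


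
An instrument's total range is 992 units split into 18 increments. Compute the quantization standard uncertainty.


resolution = range / divisions
resolution = 992 / 18 = 55.111111
u_res = resolution / (2*sqrt(3))
u_res = 55.111111 / 3.4641016
u_res = 15.9092

15.9092


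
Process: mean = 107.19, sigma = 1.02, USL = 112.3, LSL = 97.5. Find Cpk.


Cpu = (USL - mean) / (3*sigma) = (112.3 - 107.19) / (3*1.02) = 1.6699
Cpl = (mean - LSL) / (3*sigma) = (107.19 - 97.5) / (3*1.02) = 3.1667
Cpk = min(Cpu, Cpl) = 1.6699

1.6699


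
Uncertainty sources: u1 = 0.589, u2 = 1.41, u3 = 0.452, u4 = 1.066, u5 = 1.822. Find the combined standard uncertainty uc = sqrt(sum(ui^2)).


uc = sqrt(0.589^2 + 1.41^2 + 0.452^2 + 1.066^2 + 1.822^2)
uc = sqrt(6.995365)
uc = 2.6449

2.6449


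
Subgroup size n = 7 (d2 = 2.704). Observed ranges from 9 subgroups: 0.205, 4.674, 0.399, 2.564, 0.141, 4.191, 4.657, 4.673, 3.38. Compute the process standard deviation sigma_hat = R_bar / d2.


R_bar = (0.205 + 4.674 + 0.399 + 2.564 + 0.141 + 4.191 + 4.657 + 4.673 + 3.38) / 9
R_bar = 24.884 / 9 = 2.7648889
sigma_hat = R_bar / d2 = 2.7648889 / 2.704 = 1.0225

1.0225


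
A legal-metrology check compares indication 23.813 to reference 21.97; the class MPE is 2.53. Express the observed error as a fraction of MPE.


e = indication - reference = 23.813 - 21.97 = 1.8430
|e| = 1.8430
ratio = |e| / MPE = 1.8430 / 2.53
ratio = 0.7285

0.7285


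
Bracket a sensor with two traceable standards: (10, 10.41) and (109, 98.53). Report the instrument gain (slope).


slope = (y2 - y1) / (x2 - x1)
= (98.53 - 10.41) / (109 - 10)
= 88.1200 / 99
= 0.8901

0.8901


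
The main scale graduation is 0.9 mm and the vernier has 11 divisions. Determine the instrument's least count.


LC = MSD / n_div
= 0.9 / 11
= 0.0818

0.0818


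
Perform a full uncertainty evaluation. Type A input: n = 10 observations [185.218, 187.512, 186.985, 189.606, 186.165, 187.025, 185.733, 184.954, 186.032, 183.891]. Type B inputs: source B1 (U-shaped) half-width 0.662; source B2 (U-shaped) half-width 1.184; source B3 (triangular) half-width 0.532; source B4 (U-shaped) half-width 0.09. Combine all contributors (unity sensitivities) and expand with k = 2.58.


mean = (185.218 + 187.512 + 186.985 + 189.606 + 186.165 + 187.025 + 185.733 + 184.954 + 186.032 + 183.891) / 10 = 186.3121
s = sqrt(sum((x - mean)^2)/(n-1)) = 1.5842708
u_A = s / sqrt(n) = 1.5842708 / sqrt(10) = 0.50099042
u_B1 = 0.662 / sqrt(2) = 0.46810469
u_B2 = 1.184 / sqrt(2) = 0.83721443
u_B3 = 0.532 / sqrt(6) = 0.21718809
u_B4 = 0.09 / sqrt(2) = 0.06363961
uc = sqrt(0.50099042^2 + 0.46810469^2 + 0.83721443^2 + 0.21718809^2 + 0.06363961^2) = 1.1055596
U = k * uc = 2.58 * 1.1055596
U = 2.8523

2.8523


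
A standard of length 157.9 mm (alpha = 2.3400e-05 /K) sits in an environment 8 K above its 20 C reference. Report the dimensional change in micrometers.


dL = L * alpha * dT
= 157.9 * 2.3400e-05 * 8
= 0.0295589 mm
dL_um = 0.0295589 * 1000 = 29.5589 um

29.5589


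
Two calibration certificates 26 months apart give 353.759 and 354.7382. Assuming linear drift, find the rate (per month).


rate = (v2 - v1) / months
= (354.7382 - 353.759) / 26
= 0.9792 / 26
= 0.0377

0.0377


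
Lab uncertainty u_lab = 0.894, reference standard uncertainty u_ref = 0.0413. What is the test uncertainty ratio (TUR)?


TUR = u_lab / u_ref
= 0.894 / 0.0413
= 21.6465

21.6465


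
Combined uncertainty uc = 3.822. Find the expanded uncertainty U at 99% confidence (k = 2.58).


U = k * uc
U = 2.58 * 3.822
U = 9.8608

9.8608


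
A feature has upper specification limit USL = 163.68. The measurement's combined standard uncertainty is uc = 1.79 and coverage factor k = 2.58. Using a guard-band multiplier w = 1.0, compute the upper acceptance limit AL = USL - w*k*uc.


U = k * uc = 2.58 * 1.79 = 4.6182
guard band g = w * U = 1.0 * 4.6182 = 4.6182
AL = USL - g = 163.68 - 4.6182
AL = 159.0618

159.0618


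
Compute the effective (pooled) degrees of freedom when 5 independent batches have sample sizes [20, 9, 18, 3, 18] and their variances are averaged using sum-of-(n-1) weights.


nu = sum_i (n_i - 1)
nu = ((20 - 1) + (9 - 1) + (18 - 1) + (3 - 1) + (18 - 1))
nu = 19 + 8 + 17 + 2 + 17
nu = 63

63


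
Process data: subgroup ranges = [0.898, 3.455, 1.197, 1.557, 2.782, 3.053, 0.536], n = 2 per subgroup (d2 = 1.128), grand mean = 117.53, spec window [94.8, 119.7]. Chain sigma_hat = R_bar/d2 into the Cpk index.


R_bar = (0.898 + 3.455 + 1.197 + 1.557 + 2.782 + 3.053 + 0.536) / 7 = 1.9254286
sigma = R_bar / d2 = 1.9254286 / 1.128 = 1.7069402
Cp = (USL - LSL)/(6*sigma) = (119.7 - 94.8)/(6*1.7069402) = 2.4313
Cpu = (119.7 - 117.53)/(3*1.7069402) = 0.4238
Cpl = (117.53 - 94.8)/(3*1.7069402) = 4.4387
Cpk = min(Cpu, Cpl) = 0.4238

0.4238


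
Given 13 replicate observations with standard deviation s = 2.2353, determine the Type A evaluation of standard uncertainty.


u_A = s / sqrt(n)
u_A = 2.2353 / sqrt(13)
u_A = 2.2353 / 3.6055513
u_A = 0.6200

0.6200


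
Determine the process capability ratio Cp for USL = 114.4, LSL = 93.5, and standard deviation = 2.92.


Cp = (USL - LSL) / (6 * sigma)
= (114.4 - 93.5) / (6 * 2.92)
= 20.9000 / 17.5200
= 1.1929

1.1929


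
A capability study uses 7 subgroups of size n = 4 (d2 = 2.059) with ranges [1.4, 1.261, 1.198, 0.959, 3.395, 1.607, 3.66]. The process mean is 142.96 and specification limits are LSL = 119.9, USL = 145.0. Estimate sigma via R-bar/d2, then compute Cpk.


R_bar = (1.4 + 1.261 + 1.198 + 0.959 + 3.395 + 1.607 + 3.66) / 7 = 1.9257143
sigma = R_bar / d2 = 1.9257143 / 2.059 = 0.93526678
Cp = (USL - LSL)/(6*sigma) = (145.0 - 119.9)/(6*0.93526678) = 4.4729
Cpu = (145.0 - 142.96)/(3*0.93526678) = 0.7271
Cpl = (142.96 - 119.9)/(3*0.93526678) = 8.2187
Cpk = min(Cpu, Cpl) = 0.7271

0.7271


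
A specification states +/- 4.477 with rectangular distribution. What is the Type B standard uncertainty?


u_B = half_width / sqrt(3)
u_B = 4.477 / 1.7320508
u_B = 2.5848

2.5848


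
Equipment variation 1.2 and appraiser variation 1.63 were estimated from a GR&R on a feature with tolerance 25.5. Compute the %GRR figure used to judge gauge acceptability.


GRR = sqrt(EV^2 + AV^2) = sqrt(1.2^2 + 1.63^2) = 2.02408
%GRR = GRR / tol * 100 = 2.02408 / 25.5 * 100
%GRR = 7.9376

7.9376


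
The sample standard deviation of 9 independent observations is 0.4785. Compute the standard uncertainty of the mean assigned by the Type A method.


u_A = s / sqrt(n)
u_A = 0.4785 / sqrt(9)
u_A = 0.4785 / 3
u_A = 0.1595

0.1595


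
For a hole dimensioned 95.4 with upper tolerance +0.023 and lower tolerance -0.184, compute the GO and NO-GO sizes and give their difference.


GO = nominal - lower_tol (smallest hole = maximum material condition)
GO = 95.4 - 0.184 = 95.216
NO-GO = nominal + upper_tol (largest hole = least material condition)
NO-GO = 95.4 + 0.023 = 95.423
spread = NO-GO - GO = 95.423 - 95.216 = 0.2070

0.2070


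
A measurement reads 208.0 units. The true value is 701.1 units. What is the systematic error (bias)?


Systematic error = measured - true
= 208.0 - 701.1
= -493.1000

-493.1000


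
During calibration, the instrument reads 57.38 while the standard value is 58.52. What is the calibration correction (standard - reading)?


Correction = standard - reading
= 58.52 - 57.38
= 1.1400

1.1400


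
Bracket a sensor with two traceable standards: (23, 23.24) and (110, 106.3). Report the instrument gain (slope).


slope = (y2 - y1) / (x2 - x1)
= (106.3 - 23.24) / (110 - 23)
= 83.0600 / 87
= 0.9547

0.9547


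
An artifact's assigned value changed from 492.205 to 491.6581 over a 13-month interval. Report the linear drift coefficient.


rate = (v2 - v1) / months
= (491.6581 - 492.205) / 13
= -0.5469 / 13
= -0.0421

-0.0421


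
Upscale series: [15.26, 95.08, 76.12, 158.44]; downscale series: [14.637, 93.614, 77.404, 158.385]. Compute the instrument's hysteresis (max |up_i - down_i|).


|15.26 - 14.637| = 0.6230
|95.08 - 93.614| = 1.4660
|76.12 - 77.404| = 1.2840
|158.44 - 158.385| = 0.0550
hysteresis = max(diffs) = 1.4660

1.4660


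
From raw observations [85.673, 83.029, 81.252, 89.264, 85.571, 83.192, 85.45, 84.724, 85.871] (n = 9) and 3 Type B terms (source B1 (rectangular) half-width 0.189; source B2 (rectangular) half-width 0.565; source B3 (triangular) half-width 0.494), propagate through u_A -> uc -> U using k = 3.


mean = (85.673 + 83.029 + 81.252 + 89.264 + 85.571 + 83.192 + 85.45 + 84.724 + 85.871) / 9 = 84.89177778
s = sqrt(sum((x - mean)^2)/(n-1)) = 2.266434
u_A = s / sqrt(n) = 2.266434 / sqrt(9) = 0.755478
u_B1 = 0.189 / sqrt(3) = 0.1091192
u_B2 = 0.565 / sqrt(3) = 0.3262029
u_B3 = 0.494 / sqrt(6) = 0.20167466
uc = sqrt(0.755478^2 + 0.1091192^2 + 0.3262029^2 + 0.20167466^2) = 0.85424529
U = k * uc = 3 * 0.85424529
U = 2.5627

2.5627


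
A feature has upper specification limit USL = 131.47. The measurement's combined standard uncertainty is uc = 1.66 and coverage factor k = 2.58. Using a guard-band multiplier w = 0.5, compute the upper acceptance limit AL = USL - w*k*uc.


U = k * uc = 2.58 * 1.66 = 4.2828
guard band g = w * U = 0.5 * 4.2828 = 2.1414
AL = USL - g = 131.47 - 2.1414
AL = 129.3286

129.3286


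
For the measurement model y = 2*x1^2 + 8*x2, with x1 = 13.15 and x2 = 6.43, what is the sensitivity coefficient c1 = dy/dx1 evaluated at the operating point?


y = 2*x1^2 + 8*x2
dy/dx1 = 2*2*x1
Evaluate at x1 = 13.15: c1 = 4 * 13.15
c1 = 52.6000

52.6000


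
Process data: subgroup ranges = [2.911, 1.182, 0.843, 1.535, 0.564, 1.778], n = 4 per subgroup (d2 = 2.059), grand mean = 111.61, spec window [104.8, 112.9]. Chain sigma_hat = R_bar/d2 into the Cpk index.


R_bar = (2.911 + 1.182 + 0.843 + 1.535 + 0.564 + 1.778) / 6 = 1.4688333
sigma = R_bar / d2 = 1.4688333 / 2.059 = 0.71337217
Cp = (USL - LSL)/(6*sigma) = (112.9 - 104.8)/(6*0.71337217) = 1.8924
Cpu = (112.9 - 111.61)/(3*0.71337217) = 0.6028
Cpl = (111.61 - 104.8)/(3*0.71337217) = 3.1821
Cpk = min(Cpu, Cpl) = 0.6028

0.6028


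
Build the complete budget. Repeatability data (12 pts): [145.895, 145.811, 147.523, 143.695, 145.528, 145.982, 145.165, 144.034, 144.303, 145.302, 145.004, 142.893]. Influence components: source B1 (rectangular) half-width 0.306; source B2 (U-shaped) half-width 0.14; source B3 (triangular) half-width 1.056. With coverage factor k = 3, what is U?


mean = (145.895 + 145.811 + 147.523 + 143.695 + 145.528 + 145.982 + 145.165 + 144.034 + 144.303 + 145.302 + 145.004 + 142.893) / 12 = 145.0945833
s = sqrt(sum((x - mean)^2)/(n-1)) = 1.2299266
u_A = s / sqrt(n) = 1.2299266 / sqrt(12) = 0.35504923
u_B1 = 0.306 / sqrt(3) = 0.17666918
u_B2 = 0.14 / sqrt(2) = 0.098994949
u_B3 = 1.056 / sqrt(6) = 0.43111019
uc = sqrt(0.35504923^2 + 0.17666918^2 + 0.098994949^2 + 0.43111019^2) = 0.59407739
U = k * uc = 3 * 0.59407739
U = 1.7822

1.7822


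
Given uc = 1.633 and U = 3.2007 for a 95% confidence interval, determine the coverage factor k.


k = U / uc
k = 3.2007 / 1.633
k = 1.96

1.96


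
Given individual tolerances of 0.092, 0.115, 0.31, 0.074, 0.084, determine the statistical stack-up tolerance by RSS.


RSS = sqrt(0.092^2 + 0.115^2 + 0.31^2 + 0.074^2 + 0.084^2)
= sqrt(0.130321)
= 0.3610

0.3610


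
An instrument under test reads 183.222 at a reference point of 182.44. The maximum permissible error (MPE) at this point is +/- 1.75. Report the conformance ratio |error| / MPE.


e = indication - reference = 183.222 - 182.44 = 0.7820
|e| = 0.7820
ratio = |e| / MPE = 0.7820 / 1.75
ratio = 0.4469

0.4469


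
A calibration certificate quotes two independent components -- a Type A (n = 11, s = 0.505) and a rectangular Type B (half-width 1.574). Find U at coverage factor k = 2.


u_A = s / sqrt(n) = 0.505 / sqrt(11) = 0.15226323
u_B = half_width / sqrt(3) = 1.574 / sqrt(3) = 0.90874932
uc = sqrt(u_A^2 + u_B^2) = sqrt(0.15226323^2 + 0.90874932^2) = 0.92141707
U = k * uc = 2 * 0.92141707
U = 1.8428

1.8428


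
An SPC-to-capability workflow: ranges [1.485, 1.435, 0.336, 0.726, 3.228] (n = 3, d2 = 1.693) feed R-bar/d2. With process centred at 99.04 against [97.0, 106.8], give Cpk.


R_bar = (1.485 + 1.435 + 0.336 + 0.726 + 3.228) / 5 = 1.442
sigma = R_bar / d2 = 1.442 / 1.693 = 0.85174247
Cp = (USL - LSL)/(6*sigma) = (106.8 - 97.0)/(6*0.85174247) = 1.9176
Cpu = (106.8 - 99.04)/(3*0.85174247) = 3.0369
Cpl = (99.04 - 97.0)/(3*0.85174247) = 0.7984
Cpk = min(Cpu, Cpl) = 0.7984

0.7984


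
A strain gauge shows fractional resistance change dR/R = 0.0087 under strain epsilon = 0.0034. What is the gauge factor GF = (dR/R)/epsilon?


GF = (dR/R) / epsilon
= 0.0087 / 0.0034
= 2.5588

2.5588


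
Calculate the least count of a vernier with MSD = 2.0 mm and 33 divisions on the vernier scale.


LC = MSD / n_div
= 2.0 / 33
= 0.0606

0.0606


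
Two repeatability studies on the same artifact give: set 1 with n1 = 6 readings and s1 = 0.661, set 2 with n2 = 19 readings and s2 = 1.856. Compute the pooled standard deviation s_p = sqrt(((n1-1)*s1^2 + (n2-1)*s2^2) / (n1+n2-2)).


s_p = sqrt(((n1-1)*s1^2 + (n2-1)*s2^2) / (n1+n2-2))
numerator = (6-1)*0.661^2 + (19-1)*1.856^2 = 2.184605 + 62.005248 = 64.189853
denominator = 6 + 19 - 2 = 23
s_p^2 = 64.189853 / 23 = 2.7908632
s_p = sqrt(2.7908632) = 1.6706

1.6706


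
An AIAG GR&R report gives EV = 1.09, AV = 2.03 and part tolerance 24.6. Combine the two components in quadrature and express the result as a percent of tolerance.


GRR = sqrt(EV^2 + AV^2) = sqrt(1.09^2 + 2.03^2) = 2.3041267
%GRR = GRR / tol * 100 = 2.3041267 / 24.6 * 100
%GRR = 9.3664

9.3664


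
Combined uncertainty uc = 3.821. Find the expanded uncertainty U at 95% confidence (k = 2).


U = k * uc
U = 2 * 3.821
U = 7.6420

7.6420


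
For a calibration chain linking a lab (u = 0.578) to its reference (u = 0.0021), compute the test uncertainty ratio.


TUR = u_lab / u_ref
= 0.578 / 0.0021
= 275.2381

275.2381


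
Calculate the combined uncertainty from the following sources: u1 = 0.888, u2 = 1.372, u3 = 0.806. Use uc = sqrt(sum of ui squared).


uc = sqrt(0.888^2 + 1.372^2 + 0.806^2)
uc = sqrt(3.320564)
uc = 1.8222

1.8222


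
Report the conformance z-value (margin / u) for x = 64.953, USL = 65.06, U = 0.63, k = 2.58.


u = U / k = 0.63 / 2.58 = 0.24418605
margin = |USL - x| = |65.06 - 64.953| = 0.107
z = margin / u = 0.107 / 0.24418605
z = 0.4382

0.4382


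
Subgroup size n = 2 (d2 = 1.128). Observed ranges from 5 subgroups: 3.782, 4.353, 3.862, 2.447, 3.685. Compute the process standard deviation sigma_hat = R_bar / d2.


R_bar = (3.782 + 4.353 + 3.862 + 2.447 + 3.685) / 5
R_bar = 18.129 / 5 = 3.6258
sigma_hat = R_bar / d2 = 3.6258 / 1.128 = 3.2144

3.2144


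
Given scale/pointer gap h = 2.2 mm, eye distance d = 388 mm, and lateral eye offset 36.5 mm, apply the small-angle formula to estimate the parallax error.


error = h * offset / d
= 2.2 * 36.5 / 388
= 0.2070

0.2070


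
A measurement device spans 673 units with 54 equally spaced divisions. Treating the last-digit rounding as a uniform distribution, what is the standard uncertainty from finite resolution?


resolution = range / divisions
resolution = 673 / 54 = 12.462963
u_res = resolution / (2*sqrt(3))
u_res = 12.462963 / 3.4641016
u_res = 3.5977

3.5977


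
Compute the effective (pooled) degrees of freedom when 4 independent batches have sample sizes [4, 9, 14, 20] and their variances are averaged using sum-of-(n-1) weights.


nu = sum_i (n_i - 1)
nu = ((4 - 1) + (9 - 1) + (14 - 1) + (20 - 1))
nu = 3 + 8 + 13 + 19
nu = 43

43


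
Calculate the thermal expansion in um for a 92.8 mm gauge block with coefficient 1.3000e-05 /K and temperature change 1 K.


dL = L * alpha * dT
= 92.8 * 1.3000e-05 * 1
= 0.0012064 mm
dL_um = 0.0012064 * 1000 = 1.2064 um

1.2064


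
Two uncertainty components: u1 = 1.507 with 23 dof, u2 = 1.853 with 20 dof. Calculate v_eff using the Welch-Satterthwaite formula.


uc = sqrt(u1^2 + u2^2) = sqrt(1.507^2 + 1.853^2) = 2.3884426
v_eff = uc^4 / (u1^4/v1 + u2^4/v2)
= 2.3884426^4 / (1.507^4/23 + 1.853^4/20)
= 32.543124 / 0.81372978
v_eff = 39.9925

39.9925


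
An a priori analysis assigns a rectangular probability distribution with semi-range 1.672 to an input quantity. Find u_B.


u_B = half_width / sqrt(3)
u_B = 1.672 / 1.7320508
u_B = 0.9653

0.9653


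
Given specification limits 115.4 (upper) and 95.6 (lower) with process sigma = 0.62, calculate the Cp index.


Cp = (USL - LSL) / (6 * sigma)
= (115.4 - 95.6) / (6 * 0.62)
= 19.8000 / 3.7200
= 5.3226

5.3226


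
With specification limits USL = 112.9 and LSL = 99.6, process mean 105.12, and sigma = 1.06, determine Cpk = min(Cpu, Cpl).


Cpu = (USL - mean) / (3*sigma) = (112.9 - 105.12) / (3*1.06) = 2.4465
Cpl = (mean - LSL) / (3*sigma) = (105.12 - 99.6) / (3*1.06) = 1.7358
Cpk = min(Cpu, Cpl) = 1.7358

1.7358


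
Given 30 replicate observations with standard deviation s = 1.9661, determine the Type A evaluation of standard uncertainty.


u_A = s / sqrt(n)
u_A = 1.9661 / sqrt(30)
u_A = 1.9661 / 5.4772256
u_A = 0.3590

0.3590


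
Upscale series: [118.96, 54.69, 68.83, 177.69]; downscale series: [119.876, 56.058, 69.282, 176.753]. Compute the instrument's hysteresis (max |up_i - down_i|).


|118.96 - 119.876| = 0.9160
|54.69 - 56.058| = 1.3680
|68.83 - 69.282| = 0.4520
|177.69 - 176.753| = 0.9370
hysteresis = max(diffs) = 1.3680

1.3680


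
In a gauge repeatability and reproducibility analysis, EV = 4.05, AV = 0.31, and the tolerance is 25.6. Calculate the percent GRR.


GRR = sqrt(EV^2 + AV^2) = sqrt(4.05^2 + 0.31^2) = 4.0618469
%GRR = GRR / tol * 100 = 4.0618469 / 25.6 * 100
%GRR = 15.8666

15.8666


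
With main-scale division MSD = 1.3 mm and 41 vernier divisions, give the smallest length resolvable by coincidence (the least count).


LC = MSD / n_div
= 1.3 / 41
= 0.0317

0.0317


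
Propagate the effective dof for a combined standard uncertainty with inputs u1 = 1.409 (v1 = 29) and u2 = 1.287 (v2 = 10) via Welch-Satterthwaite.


uc = sqrt(u1^2 + u2^2) = sqrt(1.409^2 + 1.287^2) = 1.9083108
v_eff = uc^4 / (u1^4/v1 + u2^4/v2)
= 1.9083108^4 / (1.409^4/29 + 1.287^4/10)
= 13.261616 / 0.41026412
v_eff = 32.3246

32.3246


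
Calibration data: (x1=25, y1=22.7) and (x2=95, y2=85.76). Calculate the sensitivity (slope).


slope = (y2 - y1) / (x2 - x1)
= (85.76 - 22.7) / (95 - 25)
= 63.0600 / 70
= 0.9009

0.9009


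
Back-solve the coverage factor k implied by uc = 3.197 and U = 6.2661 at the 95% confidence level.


k = U / uc
k = 6.2661 / 3.197
k = 1.96

1.96


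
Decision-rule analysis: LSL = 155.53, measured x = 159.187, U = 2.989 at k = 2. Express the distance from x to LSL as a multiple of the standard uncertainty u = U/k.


u = U / k = 2.989 / 2 = 1.4945
margin = |LSL - x| = |155.53 - 159.187| = 3.657
z = margin / u = 3.657 / 1.4945
z = 2.4470

2.4470


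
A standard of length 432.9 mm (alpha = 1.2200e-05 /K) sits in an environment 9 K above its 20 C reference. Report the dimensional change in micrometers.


dL = L * alpha * dT
= 432.9 * 1.2200e-05 * 9
= 0.0475324 mm
dL_um = 0.0475324 * 1000 = 47.5324 um

47.5324


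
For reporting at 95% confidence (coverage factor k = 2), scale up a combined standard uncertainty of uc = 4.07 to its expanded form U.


U = k * uc
U = 2 * 4.07
U = 8.1400

8.1400


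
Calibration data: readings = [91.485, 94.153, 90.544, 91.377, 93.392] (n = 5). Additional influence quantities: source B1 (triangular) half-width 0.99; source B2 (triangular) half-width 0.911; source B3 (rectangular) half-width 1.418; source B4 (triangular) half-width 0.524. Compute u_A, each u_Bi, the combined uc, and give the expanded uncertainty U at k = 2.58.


mean = (91.485 + 94.153 + 90.544 + 91.377 + 93.392) / 5 = 92.1902
s = sqrt(sum((x - mean)^2)/(n-1)) = 1.5137274
u_A = s / sqrt(n) = 1.5137274 / sqrt(5) = 0.67695947
u_B1 = 0.99 / sqrt(6) = 0.40416581
u_B2 = 0.911 / sqrt(6) = 0.37191419
u_B3 = 1.418 / sqrt(3) = 0.81868268
u_B4 = 0.524 / sqrt(6) = 0.2139221
uc = sqrt(0.67695947^2 + 0.40416581^2 + 0.37191419^2 + 0.81868268^2 + 0.2139221^2) = 1.2148861
U = k * uc = 2.58 * 1.2148861
U = 3.1344

3.1344


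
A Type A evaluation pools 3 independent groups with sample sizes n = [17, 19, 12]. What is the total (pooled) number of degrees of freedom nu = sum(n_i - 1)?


nu = sum_i (n_i - 1)
nu = ((17 - 1) + (19 - 1) + (12 - 1))
nu = 16 + 18 + 11
nu = 45

45


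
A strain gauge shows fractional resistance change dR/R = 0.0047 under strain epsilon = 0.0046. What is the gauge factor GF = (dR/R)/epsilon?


GF = (dR/R) / epsilon
= 0.0047 / 0.0046
= 1.0217

1.0217


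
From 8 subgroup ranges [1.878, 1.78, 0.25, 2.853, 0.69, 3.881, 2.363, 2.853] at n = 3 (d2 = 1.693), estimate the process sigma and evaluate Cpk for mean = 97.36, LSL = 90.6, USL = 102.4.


R_bar = (1.878 + 1.78 + 0.25 + 2.853 + 0.69 + 3.881 + 2.363 + 2.853) / 8 = 2.0685
sigma = R_bar / d2 = 2.0685 / 1.693 = 1.2217956
Cp = (USL - LSL)/(6*sigma) = (102.4 - 90.6)/(6*1.2217956) = 1.6097
Cpu = (102.4 - 97.36)/(3*1.2217956) = 1.3750
Cpl = (97.36 - 90.6)/(3*1.2217956) = 1.8443
Cpk = min(Cpu, Cpl) = 1.3750

1.3750


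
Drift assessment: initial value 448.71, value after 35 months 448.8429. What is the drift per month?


rate = (v2 - v1) / months
= (448.8429 - 448.71) / 35
= 0.1329 / 35
= 0.0038

0.0038


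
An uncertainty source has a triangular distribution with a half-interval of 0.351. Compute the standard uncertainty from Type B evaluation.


u_B = half_width / sqrt(6)
u_B = 0.351 / 2.4494897
u_B = 0.1433

0.1433


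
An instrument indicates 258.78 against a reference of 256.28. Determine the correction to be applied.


Correction = standard - reading
= 256.28 - 258.78
= -2.5000

-2.5000


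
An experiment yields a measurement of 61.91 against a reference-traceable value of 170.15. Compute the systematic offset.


Systematic error = measured - true
= 61.91 - 170.15
= -108.2400

-108.2400


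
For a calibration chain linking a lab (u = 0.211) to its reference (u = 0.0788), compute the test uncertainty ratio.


TUR = u_lab / u_ref
= 0.211 / 0.0788
= 2.6777

2.6777


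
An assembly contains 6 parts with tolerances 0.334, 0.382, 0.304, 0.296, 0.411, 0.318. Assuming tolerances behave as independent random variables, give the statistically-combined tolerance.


RSS = sqrt(0.334^2 + 0.382^2 + 0.304^2 + 0.296^2 + 0.411^2 + 0.318^2)
= sqrt(0.707557)
= 0.8412

0.8412


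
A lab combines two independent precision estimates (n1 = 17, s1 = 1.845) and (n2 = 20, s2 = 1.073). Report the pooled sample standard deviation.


s_p = sqrt(((n1-1)*s1^2 + (n2-1)*s2^2) / (n1+n2-2))
numerator = (17-1)*1.845^2 + (20-1)*1.073^2 = 54.4644 + 21.875251 = 76.339651
denominator = 17 + 20 - 2 = 35
s_p^2 = 76.339651 / 35 = 2.1811329
s_p = sqrt(2.1811329) = 1.4769

1.4769


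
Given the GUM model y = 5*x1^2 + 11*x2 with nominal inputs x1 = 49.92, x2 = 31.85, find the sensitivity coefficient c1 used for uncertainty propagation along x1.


y = 5*x1^2 + 11*x2
dy/dx1 = 2*5*x1
Evaluate at x1 = 49.92: c1 = 10 * 49.92
c1 = 499.2000

499.2000


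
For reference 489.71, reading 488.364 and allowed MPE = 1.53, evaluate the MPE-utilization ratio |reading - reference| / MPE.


e = indication - reference = 488.364 - 489.71 = -1.3460
|e| = 1.3460
ratio = |e| / MPE = 1.3460 / 1.53
ratio = 0.8797

0.8797


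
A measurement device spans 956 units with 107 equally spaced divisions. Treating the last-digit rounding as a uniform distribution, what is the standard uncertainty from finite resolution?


resolution = range / divisions
resolution = 956 / 107 = 8.9345794
u_res = resolution / (2*sqrt(3))
u_res = 8.9345794 / 3.4641016
u_res = 2.5792

2.5792


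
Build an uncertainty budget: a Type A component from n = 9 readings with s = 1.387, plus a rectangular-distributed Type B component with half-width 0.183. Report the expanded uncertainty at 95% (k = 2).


u_A = s / sqrt(n) = 1.387 / sqrt(9) = 0.46233333
u_B = half_width / sqrt(3) = 0.183 / sqrt(3) = 0.1056551
uc = sqrt(u_A^2 + u_B^2) = sqrt(0.46233333^2 + 0.1056551^2) = 0.47425216
U = k * uc = 2 * 0.47425216
U = 0.9485

0.9485


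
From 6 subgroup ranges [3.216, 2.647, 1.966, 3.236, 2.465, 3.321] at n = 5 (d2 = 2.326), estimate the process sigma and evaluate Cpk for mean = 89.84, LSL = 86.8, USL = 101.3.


R_bar = (3.216 + 2.647 + 1.966 + 3.236 + 2.465 + 3.321) / 6 = 2.8085
sigma = R_bar / d2 = 2.8085 / 2.326 = 1.2074377
Cp = (USL - LSL)/(6*sigma) = (101.3 - 86.8)/(6*1.2074377) = 2.0015
Cpu = (101.3 - 89.84)/(3*1.2074377) = 3.1637
Cpl = (89.84 - 86.8)/(3*1.2074377) = 0.8392
Cpk = min(Cpu, Cpl) = 0.8392

0.8392


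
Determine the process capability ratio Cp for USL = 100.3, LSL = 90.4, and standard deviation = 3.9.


Cp = (USL - LSL) / (6 * sigma)
= (100.3 - 90.4) / (6 * 3.9)
= 9.9000 / 23.4000
= 0.4231

0.4231


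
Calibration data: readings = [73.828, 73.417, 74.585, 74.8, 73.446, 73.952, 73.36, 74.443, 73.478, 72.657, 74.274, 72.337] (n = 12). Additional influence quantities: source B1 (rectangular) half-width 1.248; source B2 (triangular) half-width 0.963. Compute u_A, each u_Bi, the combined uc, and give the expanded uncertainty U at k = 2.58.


mean = (73.828 + 73.417 + 74.585 + 74.8 + 73.446 + 73.952 + 73.36 + 74.443 + 73.478 + 72.657 + 74.274 + 72.337) / 12 = 73.71475
s = sqrt(sum((x - mean)^2)/(n-1)) = 0.75118901
u_A = s / sqrt(n) = 0.75118901 / sqrt(12) = 0.21684959
u_B1 = 1.248 / sqrt(3) = 0.72053314
u_B2 = 0.963 / sqrt(6) = 0.3931431
uc = sqrt(0.21684959^2 + 0.72053314^2 + 0.3931431^2) = 0.84897188
U = k * uc = 2.58 * 0.84897188
U = 2.1903

2.1903


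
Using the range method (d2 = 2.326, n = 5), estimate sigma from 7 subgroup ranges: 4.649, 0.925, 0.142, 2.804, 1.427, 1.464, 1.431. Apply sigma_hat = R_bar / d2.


R_bar = (4.649 + 0.925 + 0.142 + 2.804 + 1.427 + 1.464 + 1.431) / 7
R_bar = 12.842 / 7 = 1.8345714
sigma_hat = R_bar / d2 = 1.8345714 / 2.326 = 0.7887

0.7887


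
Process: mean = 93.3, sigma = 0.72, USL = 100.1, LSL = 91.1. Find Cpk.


Cpu = (USL - mean) / (3*sigma) = (100.1 - 93.3) / (3*0.72) = 3.1481
Cpl = (mean - LSL) / (3*sigma) = (93.3 - 91.1) / (3*0.72) = 1.0185
Cpk = min(Cpu, Cpl) = 1.0185

1.0185


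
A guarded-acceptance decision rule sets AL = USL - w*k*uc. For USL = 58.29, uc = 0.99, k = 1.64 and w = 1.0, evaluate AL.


U = k * uc = 1.64 * 0.99 = 1.6236
guard band g = w * U = 1.0 * 1.6236 = 1.6236
AL = USL - g = 58.29 - 1.6236
AL = 56.6664

56.6664


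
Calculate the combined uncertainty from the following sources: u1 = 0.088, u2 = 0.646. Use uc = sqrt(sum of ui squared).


uc = sqrt(0.088^2 + 0.646^2)
uc = sqrt(0.42506)
uc = 0.6520

0.6520


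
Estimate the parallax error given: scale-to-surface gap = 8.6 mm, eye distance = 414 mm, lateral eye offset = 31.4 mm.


error = h * offset / d
= 8.6 * 31.4 / 414
= 0.6523

0.6523


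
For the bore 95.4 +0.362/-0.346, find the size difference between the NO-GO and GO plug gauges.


GO = nominal - lower_tol (smallest hole = maximum material condition)
GO = 95.4 - 0.346 = 95.054
NO-GO = nominal + upper_tol (largest hole = least material condition)
NO-GO = 95.4 + 0.362 = 95.762
spread = NO-GO - GO = 95.762 - 95.054 = 0.7080

0.7080


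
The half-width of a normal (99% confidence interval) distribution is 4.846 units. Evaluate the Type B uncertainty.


u_B = half_width / 2.576
u_B = 4.846 / 2.576
u_B = 1.8812

1.8812


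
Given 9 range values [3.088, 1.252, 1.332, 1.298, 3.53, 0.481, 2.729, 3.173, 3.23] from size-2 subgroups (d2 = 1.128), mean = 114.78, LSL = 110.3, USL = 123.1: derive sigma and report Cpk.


R_bar = (3.088 + 1.252 + 1.332 + 1.298 + 3.53 + 0.481 + 2.729 + 3.173 + 3.23) / 9 = 2.2347778
sigma = R_bar / d2 = 2.2347778 / 1.128 = 1.981186
Cp = (USL - LSL)/(6*sigma) = (123.1 - 110.3)/(6*1.981186) = 1.0768
Cpu = (123.1 - 114.78)/(3*1.981186) = 1.3998
Cpl = (114.78 - 110.3)/(3*1.981186) = 0.7538
Cpk = min(Cpu, Cpl) = 0.7538

0.7538


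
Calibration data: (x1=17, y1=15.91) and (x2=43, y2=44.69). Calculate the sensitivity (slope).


slope = (y2 - y1) / (x2 - x1)
= (44.69 - 15.91) / (43 - 17)
= 28.7800 / 26
= 1.1069

1.1069


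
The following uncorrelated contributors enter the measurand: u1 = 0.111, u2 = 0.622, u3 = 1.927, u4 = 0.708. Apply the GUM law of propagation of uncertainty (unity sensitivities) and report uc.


uc = sqrt(0.111^2 + 0.622^2 + 1.927^2 + 0.708^2)
uc = sqrt(4.613798)
uc = 2.1480

2.1480


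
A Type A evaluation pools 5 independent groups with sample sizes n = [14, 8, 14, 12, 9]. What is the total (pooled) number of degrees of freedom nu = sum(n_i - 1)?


nu = sum_i (n_i - 1)
nu = ((14 - 1) + (8 - 1) + (14 - 1) + (12 - 1) + (9 - 1))
nu = 13 + 7 + 13 + 11 + 8
nu = 52

52


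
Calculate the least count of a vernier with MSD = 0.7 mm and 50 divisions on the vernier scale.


LC = MSD / n_div
= 0.7 / 50
= 0.0140

0.0140


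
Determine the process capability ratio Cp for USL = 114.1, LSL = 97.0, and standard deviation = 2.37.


Cp = (USL - LSL) / (6 * sigma)
= (114.1 - 97.0) / (6 * 2.37)
= 17.1000 / 14.2200
= 1.2025

1.2025


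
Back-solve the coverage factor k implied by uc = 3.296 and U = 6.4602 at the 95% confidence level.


k = U / uc
k = 6.4602 / 3.296
k = 1.96

1.96


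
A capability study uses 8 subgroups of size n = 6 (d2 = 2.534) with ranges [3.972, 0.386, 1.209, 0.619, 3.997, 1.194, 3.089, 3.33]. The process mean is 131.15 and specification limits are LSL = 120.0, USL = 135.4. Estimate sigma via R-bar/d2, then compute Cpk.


R_bar = (3.972 + 0.386 + 1.209 + 0.619 + 3.997 + 1.194 + 3.089 + 3.33) / 8 = 2.2245
sigma = R_bar / d2 = 2.2245 / 2.534 = 0.87786109
Cp = (USL - LSL)/(6*sigma) = (135.4 - 120.0)/(6*0.87786109) = 2.9238
Cpu = (135.4 - 131.15)/(3*0.87786109) = 1.6138
Cpl = (131.15 - 120.0)/(3*0.87786109) = 4.2338
Cpk = min(Cpu, Cpl) = 1.6138

1.6138


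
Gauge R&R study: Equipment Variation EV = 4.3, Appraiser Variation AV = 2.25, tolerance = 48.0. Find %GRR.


GRR = sqrt(EV^2 + AV^2) = sqrt(4.3^2 + 2.25^2) = 4.8530918
%GRR = GRR / tol * 100 = 4.8530918 / 48.0 * 100
%GRR = 10.1106

10.1106


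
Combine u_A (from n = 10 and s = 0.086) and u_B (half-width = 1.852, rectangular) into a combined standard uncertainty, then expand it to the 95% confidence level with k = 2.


u_A = s / sqrt(n) = 0.086 / sqrt(10) = 0.027195588
u_B = half_width / sqrt(3) = 1.852 / sqrt(3) = 1.0692527
uc = sqrt(u_A^2 + u_B^2) = sqrt(0.027195588^2 + 1.0692527^2) = 1.0695985
U = k * uc = 2 * 1.0695985
U = 2.1392

2.1392


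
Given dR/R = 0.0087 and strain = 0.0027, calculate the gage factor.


GF = (dR/R) / epsilon
= 0.0087 / 0.0027
= 3.2222

3.2222


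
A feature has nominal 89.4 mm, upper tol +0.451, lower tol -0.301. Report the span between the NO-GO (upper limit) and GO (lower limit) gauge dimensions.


GO = nominal - lower_tol (smallest hole = maximum material condition)
GO = 89.4 - 0.301 = 89.099
NO-GO = nominal + upper_tol (largest hole = least material condition)
NO-GO = 89.4 + 0.451 = 89.851
spread = NO-GO - GO = 89.851 - 89.099 = 0.7520

0.7520


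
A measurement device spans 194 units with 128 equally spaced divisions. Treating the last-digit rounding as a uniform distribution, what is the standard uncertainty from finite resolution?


resolution = range / divisions
resolution = 194 / 128 = 1.515625
u_res = resolution / (2*sqrt(3))
u_res = 1.515625 / 3.4641016
u_res = 0.4375

0.4375


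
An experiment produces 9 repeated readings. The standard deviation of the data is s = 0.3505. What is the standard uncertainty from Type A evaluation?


u_A = s / sqrt(n)
u_A = 0.3505 / sqrt(9)
u_A = 0.3505 / 3
u_A = 0.1168

0.1168


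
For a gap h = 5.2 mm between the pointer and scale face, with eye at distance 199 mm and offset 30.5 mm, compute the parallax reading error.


error = h * offset / d
= 5.2 * 30.5 / 199
= 0.7970

0.7970


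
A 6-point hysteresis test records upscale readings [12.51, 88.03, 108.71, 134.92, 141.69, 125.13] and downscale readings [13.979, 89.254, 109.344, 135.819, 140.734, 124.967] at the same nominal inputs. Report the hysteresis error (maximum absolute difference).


|12.51 - 13.979| = 1.4690
|88.03 - 89.254| = 1.2240
|108.71 - 109.344| = 0.6340
|134.92 - 135.819| = 0.8990
|141.69 - 140.734| = 0.9560
|125.13 - 124.967| = 0.1630
hysteresis = max(diffs) = 1.4690

1.4690


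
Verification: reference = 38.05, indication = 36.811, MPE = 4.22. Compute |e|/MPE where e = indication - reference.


e = indication - reference = 36.811 - 38.05 = -1.2390
|e| = 1.2390
ratio = |e| / MPE = 1.2390 / 4.22
ratio = 0.2936

0.2936


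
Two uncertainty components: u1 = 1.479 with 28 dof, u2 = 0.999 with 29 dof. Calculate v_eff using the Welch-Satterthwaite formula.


uc = sqrt(u1^2 + u2^2) = sqrt(1.479^2 + 0.999^2) = 1.7847807
v_eff = uc^4 / (u1^4/v1 + u2^4/v2)
= 1.7847807^4 / (1.479^4/28 + 0.999^4/29)
= 10.147042 / 0.20523425
v_eff = 49.4413

49.4413


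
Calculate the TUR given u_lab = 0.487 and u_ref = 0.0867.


TUR = u_lab / u_ref
= 0.487 / 0.0867
= 5.6171

5.6171


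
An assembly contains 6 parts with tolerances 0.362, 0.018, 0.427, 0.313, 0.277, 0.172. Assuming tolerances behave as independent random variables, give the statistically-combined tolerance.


RSS = sqrt(0.362^2 + 0.018^2 + 0.427^2 + 0.313^2 + 0.277^2 + 0.172^2)
= sqrt(0.517979)
= 0.7197

0.7197


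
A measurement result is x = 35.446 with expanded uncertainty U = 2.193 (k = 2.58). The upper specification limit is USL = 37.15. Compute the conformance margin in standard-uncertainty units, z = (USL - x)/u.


u = U / k = 2.193 / 2.58 = 0.85
margin = |USL - x| = |37.15 - 35.446| = 1.704
z = margin / u = 1.704 / 0.85
z = 2.0047

2.0047


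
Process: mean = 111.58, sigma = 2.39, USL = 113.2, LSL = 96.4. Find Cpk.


Cpu = (USL - mean) / (3*sigma) = (113.2 - 111.58) / (3*2.39) = 0.2259
Cpl = (mean - LSL) / (3*sigma) = (111.58 - 96.4) / (3*2.39) = 2.1172
Cpk = min(Cpu, Cpl) = 0.2259

0.2259


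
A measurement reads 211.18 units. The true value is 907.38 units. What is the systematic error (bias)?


Systematic error = measured - true
= 211.18 - 907.38
= -696.2000

-696.2000


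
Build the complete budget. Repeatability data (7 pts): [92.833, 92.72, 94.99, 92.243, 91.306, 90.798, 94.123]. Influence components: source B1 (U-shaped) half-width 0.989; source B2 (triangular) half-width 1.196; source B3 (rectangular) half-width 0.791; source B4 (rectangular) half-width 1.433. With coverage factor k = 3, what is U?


mean = (92.833 + 92.72 + 94.99 + 92.243 + 91.306 + 90.798 + 94.123) / 7 = 92.71614286
s = sqrt(sum((x - mean)^2)/(n-1)) = 1.4750697
u_A = s / sqrt(n) = 1.4750697 / sqrt(7) = 0.55752394
u_B1 = 0.989 / sqrt(2) = 0.69932861
u_B2 = 1.196 / sqrt(6) = 0.48826496
u_B3 = 0.791 / sqrt(3) = 0.45668406
u_B4 = 1.433 / sqrt(3) = 0.82734294
uc = sqrt(0.55752394^2 + 0.69932861^2 + 0.48826496^2 + 0.45668406^2 + 0.82734294^2) = 1.3897312
U = k * uc = 3 * 1.3897312
U = 4.1692

4.1692


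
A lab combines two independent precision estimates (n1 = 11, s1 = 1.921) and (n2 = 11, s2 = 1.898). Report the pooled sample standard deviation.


s_p = sqrt(((n1-1)*s1^2 + (n2-1)*s2^2) / (n1+n2-2))
numerator = (11-1)*1.921^2 + (11-1)*1.898^2 = 36.90241 + 36.02404 = 72.92645
denominator = 11 + 11 - 2 = 20
s_p^2 = 72.92645 / 20 = 3.6463225
s_p = sqrt(3.6463225) = 1.9095

1.9095


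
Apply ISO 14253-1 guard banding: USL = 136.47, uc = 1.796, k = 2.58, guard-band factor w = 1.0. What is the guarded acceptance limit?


U = k * uc = 2.58 * 1.796 = 4.63368
guard band g = w * U = 1.0 * 4.63368 = 4.63368
AL = USL - g = 136.47 - 4.63368
AL = 131.8363

131.8363


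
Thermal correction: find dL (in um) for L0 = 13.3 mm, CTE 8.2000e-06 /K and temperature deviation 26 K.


dL = L * alpha * dT
= 13.3 * 8.2000e-06 * 26
= 0.0028356 mm
dL_um = 0.0028356 * 1000 = 2.8356 um

2.8356


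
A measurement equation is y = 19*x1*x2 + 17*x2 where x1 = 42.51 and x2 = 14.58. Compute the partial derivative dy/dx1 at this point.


y = 19*x1*x2 + 17*x2
dy/dx1 = 19*x2
Evaluate at x2 = 14.58: c1 = 19 * 14.58
c1 = 277.0200

277.0200


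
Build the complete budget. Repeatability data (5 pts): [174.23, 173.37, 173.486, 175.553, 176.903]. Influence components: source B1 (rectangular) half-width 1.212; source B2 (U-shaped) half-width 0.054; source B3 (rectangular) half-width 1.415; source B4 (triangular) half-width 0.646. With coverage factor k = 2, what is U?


mean = (174.23 + 173.37 + 173.486 + 175.553 + 176.903) / 5 = 174.7084
s = sqrt(sum((x - mean)^2)/(n-1)) = 1.5036673
u_A = s / sqrt(n) = 1.5036673 / sqrt(5) = 0.67246046
u_B1 = 1.212 / sqrt(3) = 0.69974853
u_B2 = 0.054 / sqrt(2) = 0.038183766
u_B3 = 1.415 / sqrt(3) = 0.81695063
u_B4 = 0.646 / sqrt(6) = 0.2637284
uc = sqrt(0.67246046^2 + 0.69974853^2 + 0.038183766^2 + 0.81695063^2 + 0.2637284^2) = 1.2962523
U = k * uc = 2 * 1.2962523
U = 2.5925

2.5925


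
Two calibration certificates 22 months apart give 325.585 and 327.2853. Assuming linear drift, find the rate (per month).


rate = (v2 - v1) / months
= (327.2853 - 325.585) / 22
= 1.7003 / 22
= 0.0773

0.0773


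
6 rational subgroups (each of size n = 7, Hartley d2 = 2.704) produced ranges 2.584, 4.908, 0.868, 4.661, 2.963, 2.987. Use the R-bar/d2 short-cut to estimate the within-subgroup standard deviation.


R_bar = (2.584 + 4.908 + 0.868 + 4.661 + 2.963 + 2.987) / 6
R_bar = 18.971 / 6 = 3.1618333
sigma_hat = R_bar / d2 = 3.1618333 / 2.704 = 1.1693

1.1693
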